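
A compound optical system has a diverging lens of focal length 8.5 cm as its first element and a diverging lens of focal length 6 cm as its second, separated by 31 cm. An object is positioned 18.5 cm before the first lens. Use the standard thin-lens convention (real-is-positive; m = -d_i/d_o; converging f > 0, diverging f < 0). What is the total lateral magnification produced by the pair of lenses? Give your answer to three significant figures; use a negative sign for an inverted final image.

Applying the thin-lens equation to the first lens, 1/(-8.5) = 1/18.5 + 1/d_i1, which gives d_i1 = -5.824 cm.
Its lateral magnification is m_1 = -d_i1/d_o1 = -(-5.824)/18.5 = 0.3148.
The intermediate image is virtual, 5.824 cm to the left of lens 1, so d_o2 = L - d_i1 = 31 - (-5.824) = 36.824 cm.
Applying the thin-lens equation again with f_2 = -6 cm and d_o2 = 36.824 cm gives d_i2 = -5.159 cm.
m_2 = -(-5.159)/(36.824) = 0.1401.
Total m = m_1 x m_2 = (0.3148)(0.1401) = 0.0441.

0.0441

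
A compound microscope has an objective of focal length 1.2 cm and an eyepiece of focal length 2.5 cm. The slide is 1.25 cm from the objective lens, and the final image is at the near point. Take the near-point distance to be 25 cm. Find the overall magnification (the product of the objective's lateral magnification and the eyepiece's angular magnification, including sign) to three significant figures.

-264

Objective: 1/d_i = 1/f_obj - 1/d_o = 1/1.2 - 1/1.25 = 0.03333 cm^-1, so d_i = 30.000 cm.
m_obj = -d_i/d_o = -30.000/1.25 = -24.000.
Eyepiece angular magnification (image at near point): M_eye = 1 + D/f_e = 1 + 25/2.5 = 11.000.
Overall M = m_obj x M_eye = (-24.000)(11.000) = -264.00.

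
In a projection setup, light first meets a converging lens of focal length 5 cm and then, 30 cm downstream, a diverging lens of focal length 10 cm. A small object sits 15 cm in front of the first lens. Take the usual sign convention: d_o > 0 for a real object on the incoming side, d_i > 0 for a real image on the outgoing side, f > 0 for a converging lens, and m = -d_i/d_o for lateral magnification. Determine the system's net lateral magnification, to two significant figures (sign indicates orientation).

Lens 1: 1/d_i1 = 1/f_1 - 1/d_o1 = 1/5 - 1/15 = 0.13333 cm^-1, so d_i1 = 7.500 cm.
m_1 = -(7.500)/15 = -0.5000.
That image sits 22.500 cm in front of the second lens, so d_o2 = 22.500 cm.
Lens 2: 1/d_i2 = 1/f_2 - 1/d_o2 = 1/(-10) - 1/(22.500) = -0.14444 cm^-1, so d_i2 = -6.923 cm.
m_2 = -(-6.923)/(22.500) = 0.3077.
The system's lateral magnification is m_1 m_2 = (-0.5000)(0.3077) = -0.1538.

-0.15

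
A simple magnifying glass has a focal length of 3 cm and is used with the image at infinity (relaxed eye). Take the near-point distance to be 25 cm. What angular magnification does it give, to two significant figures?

M = D/f = 25/3 = 8.333.

8.3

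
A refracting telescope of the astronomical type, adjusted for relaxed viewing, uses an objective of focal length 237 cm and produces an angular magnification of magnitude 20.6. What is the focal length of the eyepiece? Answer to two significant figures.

|M| = f_obj/f_eye, so f_eye = f_obj/|M| = 237/20.6 = 11.505 cm.

12 cm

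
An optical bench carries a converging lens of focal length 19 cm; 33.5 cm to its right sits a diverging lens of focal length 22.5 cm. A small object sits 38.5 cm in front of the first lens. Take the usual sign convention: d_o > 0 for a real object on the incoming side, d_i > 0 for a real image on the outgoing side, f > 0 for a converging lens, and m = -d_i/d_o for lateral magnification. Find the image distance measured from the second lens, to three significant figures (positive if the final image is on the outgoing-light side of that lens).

4.88 cm

First lens: d_i1 = 1/(1/19 - 1/38.5) = 37.513 cm.
Since 37.513 cm > 33.5 cm, the first image lies past the second lens and serves as a virtual object: d_o2 = L - d_i1 = -4.013 cm.
Second lens: d_i2 = 1/(1/(-22.5) - 1/(-4.013)) = 4.884 cm.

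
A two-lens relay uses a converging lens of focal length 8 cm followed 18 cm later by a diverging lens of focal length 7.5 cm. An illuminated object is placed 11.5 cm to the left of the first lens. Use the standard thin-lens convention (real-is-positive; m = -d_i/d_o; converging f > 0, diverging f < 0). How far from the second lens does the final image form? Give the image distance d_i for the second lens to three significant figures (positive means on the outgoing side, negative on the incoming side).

Lens 1: 1/d_i1 = 1/f_1 - 1/d_o1 = 1/8 - 1/11.5 = 0.03804 cm^-1, so d_i1 = 26.286 cm.
This image would form 26.286 cm past lens 1, i.e. 8.286 cm beyond lens 2, so it is a virtual object for lens 2: d_o2 = 18 - 26.286 = -8.286 cm.
Lens 2: 1/d_i2 = 1/f_2 - 1/d_o2 = 1/(-7.5) - 1/(-8.286) = -0.01264 cm^-1, so d_i2 = -79.091 cm.

-79.1 cm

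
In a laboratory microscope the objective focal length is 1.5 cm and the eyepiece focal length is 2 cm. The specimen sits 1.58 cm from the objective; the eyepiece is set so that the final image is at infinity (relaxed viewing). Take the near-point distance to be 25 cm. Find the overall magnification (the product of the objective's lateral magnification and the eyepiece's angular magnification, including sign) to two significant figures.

-230

Objective: 1/d_i = 1/f_obj - 1/d_o = 1/1.5 - 1/1.58 = 0.03376 cm^-1, so d_i = 29.625 cm.
m_obj = -d_i/d_o = -29.625/1.58 = -18.750.
Eyepiece angular magnification (image at infinity): M_eye = D/f_e = 25/2 = 12.500.
Overall M = m_obj x M_eye = (-18.750)(12.500) = -234.37.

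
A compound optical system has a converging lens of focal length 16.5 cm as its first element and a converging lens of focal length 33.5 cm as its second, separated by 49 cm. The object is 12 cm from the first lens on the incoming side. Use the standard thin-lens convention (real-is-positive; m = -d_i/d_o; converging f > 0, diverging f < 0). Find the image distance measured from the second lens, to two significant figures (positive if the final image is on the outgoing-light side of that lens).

Lens 1: 1/d_i1 = 1/f_1 - 1/d_o1 = 1/16.5 - 1/12 = -0.02273 cm^-1, so d_i1 = -44.000 cm.
The intermediate image is virtual, 44.000 cm to the left of lens 1, so d_o2 = L - d_i1 = 49 - (-44.000) = 93.000 cm.
Lens 2: 1/d_i2 = 1/f_2 - 1/d_o2 = 1/33.5 - 1/(93.000) = 0.01910 cm^-1, so d_i2 = 52.361 cm.

52 cm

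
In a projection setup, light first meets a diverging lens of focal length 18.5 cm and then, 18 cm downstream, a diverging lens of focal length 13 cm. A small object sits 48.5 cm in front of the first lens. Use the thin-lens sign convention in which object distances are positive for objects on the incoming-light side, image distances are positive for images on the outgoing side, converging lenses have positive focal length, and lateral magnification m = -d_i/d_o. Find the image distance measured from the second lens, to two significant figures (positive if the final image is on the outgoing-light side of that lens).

Applying the thin-lens equation to the first lens, 1/(-18.5) = 1/48.5 + 1/d_i1, which gives d_i1 = -13.392 cm.
The intermediate image is virtual, 13.392 cm to the left of lens 1, so d_o2 = L - d_i1 = 18 - (-13.392) = 31.392 cm.
Applying the thin-lens equation again with f_2 = -13 cm and d_o2 = 31.392 cm gives d_i2 = -9.193 cm.

-9.2 cm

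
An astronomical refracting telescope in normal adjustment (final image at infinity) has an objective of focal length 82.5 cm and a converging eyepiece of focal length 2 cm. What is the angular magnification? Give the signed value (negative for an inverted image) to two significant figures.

-41

M = -f_obj/f_eye = -82.5/(2) = -41.250.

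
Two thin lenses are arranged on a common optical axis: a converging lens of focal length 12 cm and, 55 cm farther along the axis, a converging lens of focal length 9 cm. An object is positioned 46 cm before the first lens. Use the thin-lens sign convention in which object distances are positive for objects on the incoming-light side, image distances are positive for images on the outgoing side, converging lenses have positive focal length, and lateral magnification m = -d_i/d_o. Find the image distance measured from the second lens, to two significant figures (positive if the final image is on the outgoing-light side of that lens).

Applying the thin-lens equation to the first lens, 1/12 = 1/46 + 1/d_i1, which gives d_i1 = 16.235 cm.
The intermediate image is 16.235 cm to the right of lens 1, so d_o2 = L - d_i1 = 55 - 16.235 = 38.765 cm.
Applying the thin-lens equation again with f_2 = 9 cm and d_o2 = 38.765 cm gives d_i2 = 11.721 cm.

12 cm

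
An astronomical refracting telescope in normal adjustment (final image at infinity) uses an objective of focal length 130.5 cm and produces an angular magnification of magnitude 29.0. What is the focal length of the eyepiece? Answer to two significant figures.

|M| = f_obj/f_eye, so f_eye = f_obj/|M| = 130.5/29.0 = 4.500 cm.

4.5 cm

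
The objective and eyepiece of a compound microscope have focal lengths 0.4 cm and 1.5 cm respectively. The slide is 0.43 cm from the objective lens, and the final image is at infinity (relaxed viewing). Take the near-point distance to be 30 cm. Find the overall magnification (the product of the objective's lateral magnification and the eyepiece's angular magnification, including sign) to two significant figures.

-270

Objective: 1/d_i = 1/f_obj - 1/d_o = 1/0.4 - 1/0.43 = 0.17442 cm^-1, so d_i = 5.733 cm.
m_obj = -d_i/d_o = -5.733/0.43 = -13.333.
Eyepiece angular magnification (image at infinity): M_eye = D/f_e = 30/1.5 = 20.000.
Overall M = m_obj x M_eye = (-13.333)(20.000) = -266.67.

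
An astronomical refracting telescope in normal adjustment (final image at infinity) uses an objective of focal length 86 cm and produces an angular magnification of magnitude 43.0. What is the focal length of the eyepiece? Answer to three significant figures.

|M| = f_obj/f_eye, so f_eye = f_obj/|M| = 86/43.0 = 2.000 cm.

2.00 cm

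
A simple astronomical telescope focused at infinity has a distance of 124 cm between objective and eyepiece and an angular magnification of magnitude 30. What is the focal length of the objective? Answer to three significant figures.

120 cm

In normal adjustment the tube length equals f_obj + f_eye and |M| = f_obj/f_eye.
So f_obj = 30 f_eye and 30 f_eye + f_eye = 124 cm, giving f_eye = 124/31 = 4.000 cm and f_obj = 120.000 cm.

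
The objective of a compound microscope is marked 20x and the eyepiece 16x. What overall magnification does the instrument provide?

320

The overall magnification of a compound microscope is the product of the objective and eyepiece magnifications:
M = M_obj x M_eye = 20 x 16 = 320.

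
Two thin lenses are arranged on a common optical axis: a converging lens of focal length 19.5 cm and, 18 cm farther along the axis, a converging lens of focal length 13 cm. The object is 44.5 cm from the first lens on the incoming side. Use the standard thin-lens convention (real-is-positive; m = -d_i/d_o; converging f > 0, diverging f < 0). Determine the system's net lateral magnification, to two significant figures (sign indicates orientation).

-0.34

First lens: d_i1 = 1/(1/19.5 - 1/44.5) = 34.710 cm.
m_1 = -(34.710)/44.5 = -0.7800.
Since 34.710 cm > 18 cm, the first image lies past the second lens and serves as a virtual object: d_o2 = L - d_i1 = -16.710 cm.
Second lens: d_i2 = 1/(1/13 - 1/(-16.710)) = 7.312 cm.
m_2 = -(7.312)/(-16.710) = 0.4376.
The system's lateral magnification is m_1 m_2 = (-0.7800)(0.4376) = -0.3413.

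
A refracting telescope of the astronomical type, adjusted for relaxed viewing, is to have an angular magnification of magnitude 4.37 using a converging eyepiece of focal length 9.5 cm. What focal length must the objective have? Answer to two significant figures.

|M| = f_obj/|f_eye|, so f_obj = |M| x |f_eye| = 4.37 x 9.5 = 41.515 cm.

42 cm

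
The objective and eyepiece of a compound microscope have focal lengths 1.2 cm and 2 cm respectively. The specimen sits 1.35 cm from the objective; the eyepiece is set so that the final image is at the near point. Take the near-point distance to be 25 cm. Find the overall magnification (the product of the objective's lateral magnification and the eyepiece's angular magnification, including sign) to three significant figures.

-108

Objective: 1/d_i = 1/f_obj - 1/d_o = 1/1.2 - 1/1.35 = 0.09259 cm^-1, so d_i = 10.800 cm.
m_obj = -d_i/d_o = -10.800/1.35 = -8.000.
Eyepiece angular magnification (image at near point): M_eye = 1 + D/f_e = 1 + 25/2 = 13.500.
Overall M = m_obj x M_eye = (-8.000)(13.500) = -108.00.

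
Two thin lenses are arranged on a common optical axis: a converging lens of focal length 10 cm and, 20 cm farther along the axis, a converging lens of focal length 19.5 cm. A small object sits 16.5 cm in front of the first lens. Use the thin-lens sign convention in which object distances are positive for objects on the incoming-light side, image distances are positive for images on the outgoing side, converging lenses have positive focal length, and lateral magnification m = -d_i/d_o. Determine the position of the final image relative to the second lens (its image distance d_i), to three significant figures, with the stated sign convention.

4.22 cm

Applying the thin-lens equation to the first lens, 1/10 = 1/16.5 + 1/d_i1, which gives d_i1 = 25.385 cm.
This image would form 25.385 cm past lens 1, i.e. 5.385 cm beyond lens 2, so it is a virtual object for lens 2: d_o2 = 20 - 25.385 = -5.385 cm.
Applying the thin-lens equation again with f_2 = 19.5 cm and d_o2 = -5.385 cm gives d_i2 = 4.219 cm.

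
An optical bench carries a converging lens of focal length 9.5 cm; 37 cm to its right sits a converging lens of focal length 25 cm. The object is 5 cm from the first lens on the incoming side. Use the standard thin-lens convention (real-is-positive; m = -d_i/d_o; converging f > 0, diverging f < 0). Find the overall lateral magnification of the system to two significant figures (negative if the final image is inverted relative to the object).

Applying the thin-lens equation to the first lens, 1/9.5 = 1/5 + 1/d_i1, which gives d_i1 = -10.556 cm.
Its lateral magnification is m_1 = -d_i1/d_o1 = -(-10.556)/5 = 2.1111.
With d_i1 < 0 the first image is virtual and lies on the object side; the object distance for lens 2 is d_o2 = 37 - (-10.556) = 47.556 cm.
Applying the thin-lens equation again with f_2 = 25 cm and d_o2 = 47.556 cm gives d_i2 = 52.709 cm.
m_2 = -(52.709)/(47.556) = -1.1084.
Total m = m_1 x m_2 = (2.1111)(-1.1084) = -2.3399.

-2.3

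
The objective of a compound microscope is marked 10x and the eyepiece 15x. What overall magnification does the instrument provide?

150

The overall magnification of a compound microscope is the product of the objective and eyepiece magnifications:
M = M_obj x M_eye = 10 x 15 = 150.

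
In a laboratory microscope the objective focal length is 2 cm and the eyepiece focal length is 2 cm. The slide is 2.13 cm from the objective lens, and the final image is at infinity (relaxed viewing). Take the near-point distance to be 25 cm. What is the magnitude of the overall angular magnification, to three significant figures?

Objective: 1/d_i = 1/f_obj - 1/d_o = 1/2 - 1/2.13 = 0.03052 cm^-1, so d_i = 32.769 cm.
m_obj = -d_i/d_o = -32.769/2.13 = -15.385.
Eyepiece angular magnification (image at infinity): M_eye = D/f_e = 25/2 = 12.500.
Overall M = m_obj x M_eye = (-15.385)(12.500) = -192.31.
|M| = 192.31.

192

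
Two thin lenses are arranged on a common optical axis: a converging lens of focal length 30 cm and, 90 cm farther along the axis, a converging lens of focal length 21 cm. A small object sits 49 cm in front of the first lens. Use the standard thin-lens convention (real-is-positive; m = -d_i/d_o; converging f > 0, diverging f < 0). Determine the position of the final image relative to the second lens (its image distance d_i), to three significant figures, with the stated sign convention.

First lens: d_i1 = 1/(1/30 - 1/49) = 77.368 cm.
Object distance for lens 2: d_o2 = 90 - 77.368 = 12.632 cm.
Second lens: d_i2 = 1/(1/21 - 1/(12.632)) = -31.698 cm.

-31.7 cm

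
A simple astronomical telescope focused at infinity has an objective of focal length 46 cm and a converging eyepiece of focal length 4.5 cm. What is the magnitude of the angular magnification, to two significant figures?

|M| = f_obj/|f_eye| = 46/4.5 = 10.222.

10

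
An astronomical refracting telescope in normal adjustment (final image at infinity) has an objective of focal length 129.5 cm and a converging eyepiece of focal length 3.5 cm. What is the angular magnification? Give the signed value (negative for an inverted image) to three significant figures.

M = -f_obj/f_eye = -129.5/(3.5) = -37.000.

-37.0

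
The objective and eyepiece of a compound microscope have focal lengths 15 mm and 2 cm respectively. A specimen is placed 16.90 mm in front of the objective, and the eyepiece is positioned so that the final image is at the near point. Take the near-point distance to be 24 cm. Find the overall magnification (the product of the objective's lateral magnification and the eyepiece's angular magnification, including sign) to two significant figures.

Convert to cm: f_obj = 15 mm = 1.5 cm; d_o = 16.90 mm = 1.69 cm.
Objective: 1/d_i = 1/f_obj - 1/d_o = 1/1.5 - 1/1.69 = 0.07495 cm^-1, so d_i = 13.342 cm.
m_obj = -d_i/d_o = -13.342/1.69 = -7.895.
Eyepiece angular magnification (image at near point): M_eye = 1 + D/f_e = 1 + 24/2 = 13.000.
Overall M = m_obj x M_eye = (-7.895)(13.000) = -102.63.

-100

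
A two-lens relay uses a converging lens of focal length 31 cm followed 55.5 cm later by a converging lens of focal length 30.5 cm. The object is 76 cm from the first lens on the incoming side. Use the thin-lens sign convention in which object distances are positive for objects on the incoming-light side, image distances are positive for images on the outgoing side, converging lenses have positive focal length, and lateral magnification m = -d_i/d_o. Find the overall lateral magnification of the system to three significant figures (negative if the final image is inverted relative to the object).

Applying the thin-lens equation to the first lens, 1/31 = 1/76 + 1/d_i1, which gives d_i1 = 52.356 cm.
Its lateral magnification is m_1 = -d_i1/d_o1 = -(52.356)/76 = -0.6889.
That image sits 3.144 cm in front of the second lens, so d_o2 = 3.144 cm.
Applying the thin-lens equation again with f_2 = 30.5 cm and d_o2 = 3.144 cm gives d_i2 = -3.506 cm.
m_2 = -(-3.506)/(3.144) = 1.1149.
Total m = m_1 x m_2 = (-0.6889)(1.1149) = -0.7681.

-0.768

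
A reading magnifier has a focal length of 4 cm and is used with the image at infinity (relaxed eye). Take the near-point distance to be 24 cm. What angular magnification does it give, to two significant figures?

6.0

M = D/f = 24/4 = 6.000.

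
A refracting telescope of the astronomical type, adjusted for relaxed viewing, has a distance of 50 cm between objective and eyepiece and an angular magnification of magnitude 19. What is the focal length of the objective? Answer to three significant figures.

47.5 cm

In normal adjustment the tube length equals f_obj + f_eye and |M| = f_obj/f_eye.
So f_obj = 19 f_eye and 19 f_eye + f_eye = 50 cm, giving f_eye = 50/20 = 2.500 cm and f_obj = 47.500 cm.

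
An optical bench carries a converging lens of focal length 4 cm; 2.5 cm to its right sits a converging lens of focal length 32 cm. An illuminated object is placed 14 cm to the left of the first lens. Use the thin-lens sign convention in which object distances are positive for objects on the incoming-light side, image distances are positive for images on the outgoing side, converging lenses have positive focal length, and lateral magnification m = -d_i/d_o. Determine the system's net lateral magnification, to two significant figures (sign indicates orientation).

-0.36

Lens 1: 1/d_i1 = 1/f_1 - 1/d_o1 = 1/4 - 1/14 = 0.17857 cm^-1, so d_i1 = 5.600 cm.
m_1 = -(5.600)/14 = -0.4000.
This image would form 5.600 cm past lens 1, i.e. 3.100 cm beyond lens 2, so it is a virtual object for lens 2: d_o2 = 2.5 - 5.600 = -3.100 cm.
Lens 2: 1/d_i2 = 1/f_2 - 1/d_o2 = 1/32 - 1/(-3.100) = 0.35383 cm^-1, so d_i2 = 2.826 cm.
m_2 = -(2.826)/(-3.100) = 0.9117.
The system's lateral magnification is m_1 m_2 = (-0.4000)(0.9117) = -0.3647.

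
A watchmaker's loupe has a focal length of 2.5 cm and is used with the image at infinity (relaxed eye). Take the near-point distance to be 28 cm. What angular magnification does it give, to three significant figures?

11.2

M = D/f = 28/2.5 = 11.200.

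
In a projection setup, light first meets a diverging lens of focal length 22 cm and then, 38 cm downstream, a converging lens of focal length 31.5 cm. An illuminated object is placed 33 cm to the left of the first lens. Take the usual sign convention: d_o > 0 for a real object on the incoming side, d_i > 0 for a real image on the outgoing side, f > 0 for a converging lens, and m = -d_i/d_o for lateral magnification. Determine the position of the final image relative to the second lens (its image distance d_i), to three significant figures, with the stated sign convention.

Lens 1: 1/d_i1 = 1/f_1 - 1/d_o1 = 1/(-22) - 1/33 = -0.07576 cm^-1, so d_i1 = -13.200 cm.
The intermediate image is virtual, 13.200 cm to the left of lens 1, so d_o2 = L - d_i1 = 38 - (-13.200) = 51.200 cm.
Lens 2: 1/d_i2 = 1/f_2 - 1/d_o2 = 1/31.5 - 1/(51.200) = 0.01221 cm^-1, so d_i2 = 81.868 cm.

81.9 cm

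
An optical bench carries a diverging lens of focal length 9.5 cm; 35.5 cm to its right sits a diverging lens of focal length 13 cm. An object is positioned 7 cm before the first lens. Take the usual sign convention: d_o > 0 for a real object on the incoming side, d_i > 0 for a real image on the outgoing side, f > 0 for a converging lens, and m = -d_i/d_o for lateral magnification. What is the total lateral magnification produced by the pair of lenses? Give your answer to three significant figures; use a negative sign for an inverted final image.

0.142

Lens 1: 1/d_i1 = 1/f_1 - 1/d_o1 = 1/(-9.5) - 1/7 = -0.24812 cm^-1, so d_i1 = -4.030 cm.
m_1 = -(-4.030)/7 = 0.5758.
With d_i1 < 0 the first image is virtual and lies on the object side; the object distance for lens 2 is d_o2 = 35.5 - (-4.030) = 39.530 cm.
Lens 2: 1/d_i2 = 1/f_2 - 1/d_o2 = 1/(-13) - 1/(39.530) = -0.10222 cm^-1, so d_i2 = -9.783 cm.
m_2 = -(-9.783)/(39.530) = 0.2475.
Overall magnification: m = m_1 m_2 = 0.1425.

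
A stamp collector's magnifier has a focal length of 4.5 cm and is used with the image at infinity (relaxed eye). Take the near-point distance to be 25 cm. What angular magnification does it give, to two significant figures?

M = D/f = 25/4.5 = 5.556.

5.6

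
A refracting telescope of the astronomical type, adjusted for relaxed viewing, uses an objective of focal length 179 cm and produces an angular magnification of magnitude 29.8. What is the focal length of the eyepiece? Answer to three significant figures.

6.01 cm

|M| = f_obj/f_eye, so f_eye = f_obj/|M| = 179/29.8 = 6.007 cm.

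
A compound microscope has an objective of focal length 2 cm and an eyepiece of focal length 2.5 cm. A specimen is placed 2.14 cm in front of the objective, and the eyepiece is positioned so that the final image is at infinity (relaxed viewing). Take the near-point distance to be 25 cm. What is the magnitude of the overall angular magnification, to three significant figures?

Objective: 1/d_i = 1/f_obj - 1/d_o = 1/2 - 1/2.14 = 0.03271 cm^-1, so d_i = 30.571 cm.
m_obj = -d_i/d_o = -30.571/2.14 = -14.286.
Eyepiece angular magnification (image at infinity): M_eye = D/f_e = 25/2.5 = 10.000.
Overall M = m_obj x M_eye = (-14.286)(10.000) = -142.86.
|M| = 142.86.

143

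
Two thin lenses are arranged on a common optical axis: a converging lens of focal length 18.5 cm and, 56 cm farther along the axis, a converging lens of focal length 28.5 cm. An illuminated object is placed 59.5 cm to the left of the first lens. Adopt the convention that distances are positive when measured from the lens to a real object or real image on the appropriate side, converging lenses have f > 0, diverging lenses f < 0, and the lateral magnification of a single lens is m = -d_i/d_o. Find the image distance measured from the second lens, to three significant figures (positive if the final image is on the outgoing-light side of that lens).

First lens: d_i1 = 1/(1/18.5 - 1/59.5) = 26.848 cm.
Object distance for lens 2: d_o2 = 56 - 26.848 = 29.152 cm.
Second lens: d_i2 = 1/(1/28.5 - 1/(29.152)) = 1273.444 cm.

1270 cm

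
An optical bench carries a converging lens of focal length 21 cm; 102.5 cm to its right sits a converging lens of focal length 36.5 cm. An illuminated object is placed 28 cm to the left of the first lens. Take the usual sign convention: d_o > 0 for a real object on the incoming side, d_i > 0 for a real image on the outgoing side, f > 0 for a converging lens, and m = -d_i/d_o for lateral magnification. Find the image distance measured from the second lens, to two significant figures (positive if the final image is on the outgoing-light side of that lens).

Applying the thin-lens equation to the first lens, 1/21 = 1/28 + 1/d_i1, which gives d_i1 = 84.000 cm.
That image sits 18.500 cm in front of the second lens, so d_o2 = 18.500 cm.
Applying the thin-lens equation again with f_2 = 36.5 cm and d_o2 = 18.500 cm gives d_i2 = -37.514 cm.

-38 cm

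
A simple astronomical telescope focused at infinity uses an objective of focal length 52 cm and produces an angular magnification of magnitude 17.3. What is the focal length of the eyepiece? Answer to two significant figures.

|M| = f_obj/f_eye, so f_eye = f_obj/|M| = 52/17.3 = 3.006 cm.

3.0 cm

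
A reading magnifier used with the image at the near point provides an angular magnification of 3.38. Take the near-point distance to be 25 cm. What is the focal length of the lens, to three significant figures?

10.5 cm

For the image at the near point, M = 1 + D/f.
f = D/(M - 1) = 25/(3.38 - 1) = 10.504 cm.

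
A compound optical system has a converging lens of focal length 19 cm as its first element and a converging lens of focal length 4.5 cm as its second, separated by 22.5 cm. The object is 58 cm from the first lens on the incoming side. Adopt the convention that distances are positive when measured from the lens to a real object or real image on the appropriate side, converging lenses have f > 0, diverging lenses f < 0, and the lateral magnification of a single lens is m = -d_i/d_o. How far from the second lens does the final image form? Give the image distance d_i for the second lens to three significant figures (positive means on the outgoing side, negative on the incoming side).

Applying the thin-lens equation to the first lens, 1/19 = 1/58 + 1/d_i1, which gives d_i1 = 28.256 cm.
This image would form 28.256 cm past lens 1, i.e. 5.756 cm beyond lens 2, so it is a virtual object for lens 2: d_o2 = 22.5 - 28.256 = -5.756 cm.
Applying the thin-lens equation again with f_2 = 4.5 cm and d_o2 = -5.756 cm gives d_i2 = 2.526 cm.

2.53 cm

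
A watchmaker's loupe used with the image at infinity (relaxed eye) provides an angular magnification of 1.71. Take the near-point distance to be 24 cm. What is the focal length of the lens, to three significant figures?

For the image at infinity, M = D/f.
f = D/M = 24/1.71 = 14.035 cm.

14.0 cm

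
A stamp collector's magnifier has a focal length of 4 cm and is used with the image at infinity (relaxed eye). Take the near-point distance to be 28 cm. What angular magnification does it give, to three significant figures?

M = D/f = 28/4 = 7.000.

7.00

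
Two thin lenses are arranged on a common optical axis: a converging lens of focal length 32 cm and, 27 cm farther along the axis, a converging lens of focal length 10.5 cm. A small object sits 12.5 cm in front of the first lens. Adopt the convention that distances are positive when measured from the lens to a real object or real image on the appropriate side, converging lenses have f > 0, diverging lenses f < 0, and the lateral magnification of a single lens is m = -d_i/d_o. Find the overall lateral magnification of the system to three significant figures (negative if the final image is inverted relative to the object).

Lens 1: 1/d_i1 = 1/f_1 - 1/d_o1 = 1/32 - 1/12.5 = -0.04875 cm^-1, so d_i1 = -20.513 cm.
m_1 = -(-20.513)/12.5 = 1.6410.
The intermediate image is virtual, 20.513 cm to the left of lens 1, so d_o2 = L - d_i1 = 27 - (-20.513) = 47.513 cm.
Lens 2: 1/d_i2 = 1/f_2 - 1/d_o2 = 1/10.5 - 1/(47.513) = 0.07419 cm^-1, so d_i2 = 13.479 cm.
m_2 = -(13.479)/(47.513) = -0.2837.
Total m = m_1 x m_2 = (1.6410)(-0.2837) = -0.4655.

-0.466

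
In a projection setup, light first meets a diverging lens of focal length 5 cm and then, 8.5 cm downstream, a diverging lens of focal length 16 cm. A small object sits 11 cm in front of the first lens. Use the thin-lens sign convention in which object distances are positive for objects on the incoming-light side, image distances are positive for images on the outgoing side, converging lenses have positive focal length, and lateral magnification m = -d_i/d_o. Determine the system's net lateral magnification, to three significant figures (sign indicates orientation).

0.179

Lens 1: 1/d_i1 = 1/f_1 - 1/d_o1 = 1/(-5) - 1/11 = -0.29091 cm^-1, so d_i1 = -3.438 cm.
m_1 = -(-3.438)/11 = 0.3125.
With d_i1 < 0 the first image is virtual and lies on the object side; the object distance for lens 2 is d_o2 = 8.5 - (-3.438) = 11.938 cm.
Lens 2: 1/d_i2 = 1/f_2 - 1/d_o2 = 1/(-16) - 1/(11.938) = -0.14627 cm^-1, so d_i2 = -6.837 cm.
m_2 = -(-6.837)/(11.938) = 0.5727.
Total m = m_1 x m_2 = (0.3125)(0.5727) = 0.1790.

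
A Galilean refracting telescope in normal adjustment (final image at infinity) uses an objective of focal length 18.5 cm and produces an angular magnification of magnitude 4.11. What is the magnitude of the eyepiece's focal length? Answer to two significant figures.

|M| = f_obj/|f_eye|, so |f_eye| = f_obj/|M| = 18.5/4.11 = 4.501 cm.
(The eyepiece is diverging, so its signed focal length is -4.501 cm.)

4.5 cm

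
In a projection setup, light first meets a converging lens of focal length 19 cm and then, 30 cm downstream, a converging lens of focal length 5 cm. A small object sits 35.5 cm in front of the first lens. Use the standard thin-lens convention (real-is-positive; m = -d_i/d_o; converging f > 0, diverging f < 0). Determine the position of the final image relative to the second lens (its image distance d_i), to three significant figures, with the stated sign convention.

First lens: d_i1 = 1/(1/19 - 1/35.5) = 40.879 cm.
Since 40.879 cm > 30 cm, the first image lies past the second lens and serves as a virtual object: d_o2 = L - d_i1 = -10.879 cm.
Second lens: d_i2 = 1/(1/5 - 1/(-10.879)) = 3.426 cm.

3.43 cm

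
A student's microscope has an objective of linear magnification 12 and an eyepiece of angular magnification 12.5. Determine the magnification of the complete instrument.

150

The overall magnification of a compound microscope is the product of the objective and eyepiece magnifications:
M = M_obj x M_eye = 12 x 12.5 = 150.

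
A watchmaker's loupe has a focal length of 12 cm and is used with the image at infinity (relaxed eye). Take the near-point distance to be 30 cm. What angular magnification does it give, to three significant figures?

2.50

M = D/f = 30/12 = 2.500.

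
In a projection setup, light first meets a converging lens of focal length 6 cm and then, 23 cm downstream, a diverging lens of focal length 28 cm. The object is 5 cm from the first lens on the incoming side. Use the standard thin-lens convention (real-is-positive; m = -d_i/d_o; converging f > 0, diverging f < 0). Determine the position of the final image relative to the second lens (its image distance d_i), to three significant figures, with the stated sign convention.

Applying the thin-lens equation to the first lens, 1/6 = 1/5 + 1/d_i1, which gives d_i1 = -30.000 cm.
With d_i1 < 0 the first image is virtual and lies on the object side; the object distance for lens 2 is d_o2 = 23 - (-30.000) = 53.000 cm.
Applying the thin-lens equation again with f_2 = -28 cm and d_o2 = 53.000 cm gives d_i2 = -18.321 cm.

-18.3 cm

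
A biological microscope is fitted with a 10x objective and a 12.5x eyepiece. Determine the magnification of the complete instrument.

125

The overall magnification of a compound microscope is the product of the objective and eyepiece magnifications:
M = M_obj x M_eye = 10 x 12.5 = 125.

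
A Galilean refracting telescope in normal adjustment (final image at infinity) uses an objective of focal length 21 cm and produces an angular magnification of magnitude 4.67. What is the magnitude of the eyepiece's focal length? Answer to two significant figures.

4.5 cm

|M| = f_obj/|f_eye|, so |f_eye| = f_obj/|M| = 21/4.67 = 4.497 cm.
(The eyepiece is diverging, so its signed focal length is -4.497 cm.)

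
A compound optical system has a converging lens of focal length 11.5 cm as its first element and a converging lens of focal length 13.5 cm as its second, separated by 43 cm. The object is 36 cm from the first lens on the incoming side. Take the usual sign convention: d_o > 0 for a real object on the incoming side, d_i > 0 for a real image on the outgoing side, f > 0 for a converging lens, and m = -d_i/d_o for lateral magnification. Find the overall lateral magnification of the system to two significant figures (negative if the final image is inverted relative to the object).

First lens: d_i1 = 1/(1/11.5 - 1/36) = 16.898 cm.
m_1 = -(16.898)/36 = -0.4694.
Object distance for lens 2: d_o2 = 43 - 16.898 = 26.102 cm.
Second lens: d_i2 = 1/(1/13.5 - 1/(26.102)) = 27.962 cm.
m_2 = -(27.962)/(26.102) = -1.0713.
The system's lateral magnification is m_1 m_2 = (-0.4694)(-1.0713) = 0.5028.

0.50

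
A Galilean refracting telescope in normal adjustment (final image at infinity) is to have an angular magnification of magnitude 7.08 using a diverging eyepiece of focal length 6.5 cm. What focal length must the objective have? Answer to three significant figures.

46.0 cm

|M| = f_obj/|f_eye|, so f_obj = |M| x |f_eye| = 7.08 x 6.5 = 46.020 cm.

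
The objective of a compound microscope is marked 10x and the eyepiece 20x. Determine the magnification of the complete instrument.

The overall magnification of a compound microscope is the product of the objective and eyepiece magnifications:
M = M_obj x M_eye = 10 x 20 = 200.

200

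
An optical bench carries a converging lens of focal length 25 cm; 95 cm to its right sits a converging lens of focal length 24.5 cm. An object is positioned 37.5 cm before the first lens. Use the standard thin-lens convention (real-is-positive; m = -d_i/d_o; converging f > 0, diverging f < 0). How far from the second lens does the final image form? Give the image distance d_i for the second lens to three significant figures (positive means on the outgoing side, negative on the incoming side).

Lens 1: 1/d_i1 = 1/f_1 - 1/d_o1 = 1/25 - 1/37.5 = 0.01333 cm^-1, so d_i1 = 75.000 cm.
That image sits 20.000 cm in front of the second lens, so d_o2 = 20.000 cm.
Lens 2: 1/d_i2 = 1/f_2 - 1/d_o2 = 1/24.5 - 1/(20.000) = -0.00918 cm^-1, so d_i2 = -108.889 cm.

-109 cm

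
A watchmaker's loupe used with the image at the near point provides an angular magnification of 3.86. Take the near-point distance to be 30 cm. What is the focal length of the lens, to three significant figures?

10.5 cm

For the image at the near point, M = 1 + D/f.
f = D/(M - 1) = 30/(3.86 - 1) = 10.490 cm.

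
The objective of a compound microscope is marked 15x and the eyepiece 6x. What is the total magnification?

The overall magnification of a compound microscope is the product of the objective and eyepiece magnifications:
M = M_obj x M_eye = 15 x 6 = 90.

90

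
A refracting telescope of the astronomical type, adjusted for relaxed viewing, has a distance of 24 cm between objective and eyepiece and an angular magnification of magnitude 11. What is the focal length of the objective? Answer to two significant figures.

22 cm

In normal adjustment the tube length equals f_obj + f_eye and |M| = f_obj/f_eye.
So f_obj = 11 f_eye and 11 f_eye + f_eye = 24 cm, giving f_eye = 24/12 = 2.000 cm and f_obj = 22.000 cm.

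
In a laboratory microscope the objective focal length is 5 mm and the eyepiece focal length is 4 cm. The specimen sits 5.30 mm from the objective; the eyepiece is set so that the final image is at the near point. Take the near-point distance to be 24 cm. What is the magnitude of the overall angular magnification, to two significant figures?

Convert to cm: f_obj = 5 mm = 0.5 cm; d_o = 5.30 mm = 0.53 cm.
Objective: 1/d_i = 1/f_obj - 1/d_o = 1/0.5 - 1/0.53 = 0.11321 cm^-1, so d_i = 8.833 cm.
m_obj = -d_i/d_o = -8.833/0.53 = -16.667.
Eyepiece angular magnification (image at near point): M_eye = 1 + D/f_e = 1 + 24/4 = 7.000.
Overall M = m_obj x M_eye = (-16.667)(7.000) = -116.67.
|M| = 116.67.

120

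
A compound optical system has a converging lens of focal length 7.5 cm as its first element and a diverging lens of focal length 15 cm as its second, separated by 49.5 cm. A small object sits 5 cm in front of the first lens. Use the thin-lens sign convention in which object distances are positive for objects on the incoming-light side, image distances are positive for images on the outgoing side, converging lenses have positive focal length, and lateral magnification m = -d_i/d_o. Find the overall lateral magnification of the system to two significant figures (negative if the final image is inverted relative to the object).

0.57

Lens 1: 1/d_i1 = 1/f_1 - 1/d_o1 = 1/7.5 - 1/5 = -0.06667 cm^-1, so d_i1 = -15.000 cm.
m_1 = -(-15.000)/5 = 3.0000.
With d_i1 < 0 the first image is virtual and lies on the object side; the object distance for lens 2 is d_o2 = 49.5 - (-15.000) = 64.500 cm.
Lens 2: 1/d_i2 = 1/f_2 - 1/d_o2 = 1/(-15) - 1/(64.500) = -0.08217 cm^-1, so d_i2 = -12.170 cm.
m_2 = -(-12.170)/(64.500) = 0.1887.
Total m = m_1 x m_2 = (3.0000)(0.1887) = 0.5660.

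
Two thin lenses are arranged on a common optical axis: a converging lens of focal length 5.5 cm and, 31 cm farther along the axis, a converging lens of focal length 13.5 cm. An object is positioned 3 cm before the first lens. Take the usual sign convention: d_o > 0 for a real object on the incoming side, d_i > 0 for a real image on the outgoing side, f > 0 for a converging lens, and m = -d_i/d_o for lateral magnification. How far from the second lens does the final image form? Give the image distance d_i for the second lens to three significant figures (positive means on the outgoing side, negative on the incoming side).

First lens: d_i1 = 1/(1/5.5 - 1/3) = -6.600 cm.
With d_i1 < 0 the first image is virtual and lies on the object side; the object distance for lens 2 is d_o2 = 31 - (-6.600) = 37.600 cm.
Second lens: d_i2 = 1/(1/13.5 - 1/(37.600)) = 21.062 cm.

21.1 cm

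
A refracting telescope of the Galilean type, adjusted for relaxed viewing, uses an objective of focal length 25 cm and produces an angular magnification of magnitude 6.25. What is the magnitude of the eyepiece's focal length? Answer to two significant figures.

4.0 cm

|M| = f_obj/|f_eye|, so |f_eye| = f_obj/|M| = 25/6.25 = 4.000 cm.
(The eyepiece is diverging, so its signed focal length is -4.000 cm.)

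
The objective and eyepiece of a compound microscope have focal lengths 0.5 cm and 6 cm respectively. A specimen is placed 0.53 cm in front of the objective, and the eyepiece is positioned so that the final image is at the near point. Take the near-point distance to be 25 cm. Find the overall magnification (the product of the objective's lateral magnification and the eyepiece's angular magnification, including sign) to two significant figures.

-86

Objective: 1/d_i = 1/f_obj - 1/d_o = 1/0.5 - 1/0.53 = 0.11321 cm^-1, so d_i = 8.833 cm.
m_obj = -d_i/d_o = -8.833/0.53 = -16.667.
Eyepiece angular magnification (image at near point): M_eye = 1 + D/f_e = 1 + 25/6 = 5.167.
Overall M = m_obj x M_eye = (-16.667)(5.167) = -86.11.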